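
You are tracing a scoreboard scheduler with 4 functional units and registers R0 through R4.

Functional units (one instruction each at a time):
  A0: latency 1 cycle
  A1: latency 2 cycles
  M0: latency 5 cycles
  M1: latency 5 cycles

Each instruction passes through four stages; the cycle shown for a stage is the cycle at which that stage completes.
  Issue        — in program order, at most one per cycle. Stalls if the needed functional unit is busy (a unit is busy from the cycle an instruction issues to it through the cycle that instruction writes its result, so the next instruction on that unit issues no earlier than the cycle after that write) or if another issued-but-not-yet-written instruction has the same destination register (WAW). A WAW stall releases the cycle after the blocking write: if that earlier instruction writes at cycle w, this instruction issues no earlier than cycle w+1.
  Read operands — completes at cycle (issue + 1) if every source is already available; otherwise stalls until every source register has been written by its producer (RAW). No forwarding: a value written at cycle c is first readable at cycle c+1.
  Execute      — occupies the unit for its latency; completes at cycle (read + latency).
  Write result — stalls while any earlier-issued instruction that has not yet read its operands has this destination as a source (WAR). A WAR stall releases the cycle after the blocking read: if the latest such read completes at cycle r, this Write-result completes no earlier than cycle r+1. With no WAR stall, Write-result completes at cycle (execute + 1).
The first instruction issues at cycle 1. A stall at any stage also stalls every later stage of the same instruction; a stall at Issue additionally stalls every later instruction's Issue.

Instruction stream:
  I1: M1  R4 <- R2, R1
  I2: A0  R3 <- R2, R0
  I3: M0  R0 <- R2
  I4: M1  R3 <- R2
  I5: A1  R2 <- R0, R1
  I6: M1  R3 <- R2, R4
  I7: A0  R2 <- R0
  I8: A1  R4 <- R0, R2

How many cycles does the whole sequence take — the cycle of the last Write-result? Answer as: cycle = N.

t=1  I1 dispatched to M1
t=2  I1 operands ready · I2 dispatched to A0
t=3  I2 operands ready · I3 dispatched to M0
t=4  I2 complete · I3 operands ready
t=5  R3←I2
t=7  I1 complete
t=8  R4←I1
t=9  I3 complete · I4 dispatched to M1
t=10  R0←I3 · I4 operands ready · I5 dispatched to A1
t=11  I5 operands ready
t=13  I5 complete
t=14  R2←I5
t=15  I4 complete
t=16  R3←I4
t=17  I6 dispatched to M1
t=18  I6 operands ready · I7 dispatched to A0
t=19  I7 operands ready · I8 dispatched to A1
t=20  I7 complete
t=21  R2←I7
t=22  I8 operands ready
t=23  I6 complete
t=24  R3←I6 · I8 complete
t=25  R4←I8

cycle = 25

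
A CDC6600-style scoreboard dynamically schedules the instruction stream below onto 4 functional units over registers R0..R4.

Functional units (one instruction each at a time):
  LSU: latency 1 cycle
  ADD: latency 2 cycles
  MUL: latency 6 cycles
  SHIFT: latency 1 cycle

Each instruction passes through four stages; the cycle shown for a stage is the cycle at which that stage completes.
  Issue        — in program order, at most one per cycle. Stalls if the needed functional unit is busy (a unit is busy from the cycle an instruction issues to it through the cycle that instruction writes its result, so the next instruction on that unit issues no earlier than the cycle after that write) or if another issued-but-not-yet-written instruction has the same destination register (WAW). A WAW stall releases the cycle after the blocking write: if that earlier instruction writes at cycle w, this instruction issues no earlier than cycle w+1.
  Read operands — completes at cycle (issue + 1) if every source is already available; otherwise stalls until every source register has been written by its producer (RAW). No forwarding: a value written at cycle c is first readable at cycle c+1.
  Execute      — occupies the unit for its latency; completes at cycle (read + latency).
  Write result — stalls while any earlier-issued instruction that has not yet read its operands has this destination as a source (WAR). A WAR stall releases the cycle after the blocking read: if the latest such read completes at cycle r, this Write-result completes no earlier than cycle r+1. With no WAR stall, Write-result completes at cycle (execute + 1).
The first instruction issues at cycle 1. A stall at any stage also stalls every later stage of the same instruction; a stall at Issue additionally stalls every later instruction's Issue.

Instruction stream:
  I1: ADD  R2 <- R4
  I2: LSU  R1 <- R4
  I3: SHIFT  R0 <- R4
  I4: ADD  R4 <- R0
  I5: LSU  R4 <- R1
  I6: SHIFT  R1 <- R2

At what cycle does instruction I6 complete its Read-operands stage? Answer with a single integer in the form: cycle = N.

1) issue 1, read 2, done 4, write 5
2) issue 2, read 3, done 4, write 5
3) issue 3, read 4, done 5, write 6
4) issue 6, read 7, done 9, write 10  <struct: ADD busy until I1 writes@5>
5) issue 11, read 12, done 13, write 14  <WAW R4: wait I4 write@10>
6) issue 12, read 13, done 14, write 15

cycle = 13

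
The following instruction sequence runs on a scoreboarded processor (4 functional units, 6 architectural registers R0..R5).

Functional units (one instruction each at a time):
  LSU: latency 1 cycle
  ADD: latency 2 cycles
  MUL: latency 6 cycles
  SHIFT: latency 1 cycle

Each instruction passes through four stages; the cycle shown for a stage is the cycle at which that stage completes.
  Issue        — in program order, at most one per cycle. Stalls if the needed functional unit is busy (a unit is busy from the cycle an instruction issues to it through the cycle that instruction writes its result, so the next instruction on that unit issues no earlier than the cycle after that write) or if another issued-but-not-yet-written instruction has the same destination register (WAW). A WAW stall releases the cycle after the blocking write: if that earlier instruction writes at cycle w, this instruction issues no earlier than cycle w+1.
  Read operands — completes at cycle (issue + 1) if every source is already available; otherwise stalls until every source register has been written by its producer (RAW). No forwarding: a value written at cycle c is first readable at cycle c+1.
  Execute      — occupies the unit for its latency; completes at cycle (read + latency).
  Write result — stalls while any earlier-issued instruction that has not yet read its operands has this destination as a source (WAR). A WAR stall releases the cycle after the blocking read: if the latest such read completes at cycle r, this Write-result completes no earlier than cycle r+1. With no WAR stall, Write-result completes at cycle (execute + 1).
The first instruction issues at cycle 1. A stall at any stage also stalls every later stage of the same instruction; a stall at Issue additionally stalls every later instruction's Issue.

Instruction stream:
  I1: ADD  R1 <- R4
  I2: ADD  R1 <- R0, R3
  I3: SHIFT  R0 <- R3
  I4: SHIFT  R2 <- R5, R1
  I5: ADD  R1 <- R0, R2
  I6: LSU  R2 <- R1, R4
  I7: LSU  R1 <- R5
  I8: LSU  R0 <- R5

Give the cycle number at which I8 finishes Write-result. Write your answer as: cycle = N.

cycle = 29

I1 -> (1, 2, 4, 5)
I2 -> (6, 7, 9, 10)  // struct: ADD busy until I1 writes@5
I3 -> (7, 8, 9, 10)
I4 -> (11, 12, 13, 14)  // struct: SHIFT busy until I3 writes@10
I5 -> (12, 15, 17, 18)  // RAW R2: wait I4 write@14
I6 -> (15, 19, 20, 21)  // WAW R2: wait I4 write@14, RAW R1: wait I5 write@18
I7 -> (22, 23, 24, 25)  // struct: LSU busy until I6 writes@21
I8 -> (26, 27, 28, 29)  // struct: LSU busy until I7 writes@25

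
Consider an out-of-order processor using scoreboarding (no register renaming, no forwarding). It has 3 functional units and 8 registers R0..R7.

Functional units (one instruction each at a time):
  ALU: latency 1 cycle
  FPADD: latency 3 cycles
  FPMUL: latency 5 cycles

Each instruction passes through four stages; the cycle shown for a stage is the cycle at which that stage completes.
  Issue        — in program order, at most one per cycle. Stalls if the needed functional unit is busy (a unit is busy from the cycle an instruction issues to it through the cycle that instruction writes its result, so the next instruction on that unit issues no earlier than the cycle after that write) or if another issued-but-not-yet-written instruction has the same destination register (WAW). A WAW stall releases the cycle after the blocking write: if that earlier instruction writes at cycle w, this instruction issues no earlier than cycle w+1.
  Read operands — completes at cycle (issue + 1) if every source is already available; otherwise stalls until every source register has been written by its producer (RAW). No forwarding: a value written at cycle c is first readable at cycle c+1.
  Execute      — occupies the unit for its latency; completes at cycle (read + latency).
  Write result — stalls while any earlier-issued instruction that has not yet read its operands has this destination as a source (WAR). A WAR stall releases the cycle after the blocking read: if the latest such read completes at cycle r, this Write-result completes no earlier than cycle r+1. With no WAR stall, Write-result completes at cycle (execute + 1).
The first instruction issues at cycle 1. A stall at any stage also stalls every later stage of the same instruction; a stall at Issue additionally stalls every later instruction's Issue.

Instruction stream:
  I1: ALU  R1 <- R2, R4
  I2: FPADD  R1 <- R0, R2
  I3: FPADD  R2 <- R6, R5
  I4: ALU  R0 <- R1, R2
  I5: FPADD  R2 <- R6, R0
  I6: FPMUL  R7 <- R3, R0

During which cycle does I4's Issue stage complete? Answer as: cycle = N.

[I1] 1/2/3/4
[I2] 5/6/9/10  (WAW R1: wait I1 write@4)
[I3] 11/12/15/16  (struct: FPADD busy until I2 writes@10)
[I4] 12/17/18/19  (RAW R2: wait I3 write@16)
[I5] 17/20/23/24  (struct: FPADD busy until I3 writes@16; RAW R0: wait I4 write@19)
[I6] 18/20/25/26  (RAW R0: wait I4 write@19)

cycle = 12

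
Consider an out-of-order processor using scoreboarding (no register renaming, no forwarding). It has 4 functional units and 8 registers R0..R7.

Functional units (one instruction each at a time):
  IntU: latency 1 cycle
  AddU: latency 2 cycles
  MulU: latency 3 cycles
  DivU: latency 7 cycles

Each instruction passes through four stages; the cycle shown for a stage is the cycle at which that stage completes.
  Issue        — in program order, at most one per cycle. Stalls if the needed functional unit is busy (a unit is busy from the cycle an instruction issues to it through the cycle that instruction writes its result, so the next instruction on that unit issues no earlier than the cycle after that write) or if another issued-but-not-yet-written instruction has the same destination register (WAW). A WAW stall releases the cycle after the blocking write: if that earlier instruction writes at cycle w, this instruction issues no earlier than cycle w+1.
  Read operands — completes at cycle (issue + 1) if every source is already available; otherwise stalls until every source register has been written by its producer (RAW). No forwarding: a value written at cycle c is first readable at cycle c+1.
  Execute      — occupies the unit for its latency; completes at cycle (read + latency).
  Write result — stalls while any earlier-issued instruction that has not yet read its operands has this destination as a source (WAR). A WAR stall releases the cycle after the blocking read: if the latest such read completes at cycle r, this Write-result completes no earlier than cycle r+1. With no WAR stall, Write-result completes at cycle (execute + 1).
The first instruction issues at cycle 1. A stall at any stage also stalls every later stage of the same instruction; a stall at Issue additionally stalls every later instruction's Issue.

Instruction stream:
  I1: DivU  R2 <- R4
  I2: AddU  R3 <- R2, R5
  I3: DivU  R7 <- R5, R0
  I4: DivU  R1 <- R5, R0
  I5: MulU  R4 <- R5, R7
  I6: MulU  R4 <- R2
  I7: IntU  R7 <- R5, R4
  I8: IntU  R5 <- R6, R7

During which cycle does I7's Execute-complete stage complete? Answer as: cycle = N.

c1: I1 dispatched to DivU
c2: I1 operands ready, I2 dispatched to AddU
c9: I1 complete
c10: R2←I1
c11: I2 operands ready, I3 dispatched to DivU
c12: I3 operands ready
c13: I2 complete
c14: R3←I2
c19: I3 complete
c20: R7←I3
c21: I4 dispatched to DivU
c22: I4 operands ready, I5 dispatched to MulU
c23: I5 operands ready
c26: I5 complete
c27: R4←I5
c28: I6 dispatched to MulU
c29: I4 complete, I6 operands ready, I7 dispatched to IntU
c30: R1←I4
c32: I6 complete
c33: R4←I6
c34: I7 operands ready
c35: I7 complete
c36: R7←I7
c37: I8 dispatched to IntU
c38: I8 operands ready
c39: I8 complete
c40: R5←I8

cycle = 35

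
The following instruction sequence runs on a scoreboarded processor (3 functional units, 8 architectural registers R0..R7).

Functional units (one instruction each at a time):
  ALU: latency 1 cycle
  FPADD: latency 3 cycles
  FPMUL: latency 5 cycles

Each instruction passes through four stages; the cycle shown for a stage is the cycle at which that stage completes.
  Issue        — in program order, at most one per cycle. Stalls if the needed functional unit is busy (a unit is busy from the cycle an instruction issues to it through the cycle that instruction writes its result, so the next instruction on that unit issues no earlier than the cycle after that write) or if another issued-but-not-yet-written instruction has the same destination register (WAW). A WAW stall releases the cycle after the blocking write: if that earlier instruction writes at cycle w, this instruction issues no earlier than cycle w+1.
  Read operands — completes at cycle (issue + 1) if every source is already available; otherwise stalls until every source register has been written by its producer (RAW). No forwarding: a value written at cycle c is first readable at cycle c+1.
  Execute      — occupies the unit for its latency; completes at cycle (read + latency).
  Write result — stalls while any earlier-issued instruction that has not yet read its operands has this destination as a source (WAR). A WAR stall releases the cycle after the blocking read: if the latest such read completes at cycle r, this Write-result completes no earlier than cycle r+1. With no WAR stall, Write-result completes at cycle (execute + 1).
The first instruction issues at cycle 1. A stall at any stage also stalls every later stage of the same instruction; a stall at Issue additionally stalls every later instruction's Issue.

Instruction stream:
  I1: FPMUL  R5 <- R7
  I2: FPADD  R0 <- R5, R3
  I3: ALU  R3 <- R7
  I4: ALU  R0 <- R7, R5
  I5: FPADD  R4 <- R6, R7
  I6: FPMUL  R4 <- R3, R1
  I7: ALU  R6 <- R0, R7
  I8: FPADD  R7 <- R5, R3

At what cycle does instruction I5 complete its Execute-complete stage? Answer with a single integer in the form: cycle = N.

c1: I1 dispatched to FPMUL
c2: I1 operands ready · I2 dispatched to FPADD
c3: I3 dispatched to ALU
c4: I3 operands ready
c5: I3 complete
c7: I1 complete
c8: R5←I1
c9: I2 operands ready
c10: R3←I3
c12: I2 complete
c13: R0←I2
c14: I4 dispatched to ALU
c15: I4 operands ready · I5 dispatched to FPADD
c16: I4 complete · I5 operands ready
c17: R0←I4
c19: I5 complete
c20: R4←I5
c21: I6 dispatched to FPMUL
c22: I6 operands ready · I7 dispatched to ALU
c23: I7 operands ready · I8 dispatched to FPADD
c24: I7 complete · I8 operands ready
c25: R6←I7
c27: I6 complete · I8 complete
c28: R4←I6 · R7←I8

cycle = 19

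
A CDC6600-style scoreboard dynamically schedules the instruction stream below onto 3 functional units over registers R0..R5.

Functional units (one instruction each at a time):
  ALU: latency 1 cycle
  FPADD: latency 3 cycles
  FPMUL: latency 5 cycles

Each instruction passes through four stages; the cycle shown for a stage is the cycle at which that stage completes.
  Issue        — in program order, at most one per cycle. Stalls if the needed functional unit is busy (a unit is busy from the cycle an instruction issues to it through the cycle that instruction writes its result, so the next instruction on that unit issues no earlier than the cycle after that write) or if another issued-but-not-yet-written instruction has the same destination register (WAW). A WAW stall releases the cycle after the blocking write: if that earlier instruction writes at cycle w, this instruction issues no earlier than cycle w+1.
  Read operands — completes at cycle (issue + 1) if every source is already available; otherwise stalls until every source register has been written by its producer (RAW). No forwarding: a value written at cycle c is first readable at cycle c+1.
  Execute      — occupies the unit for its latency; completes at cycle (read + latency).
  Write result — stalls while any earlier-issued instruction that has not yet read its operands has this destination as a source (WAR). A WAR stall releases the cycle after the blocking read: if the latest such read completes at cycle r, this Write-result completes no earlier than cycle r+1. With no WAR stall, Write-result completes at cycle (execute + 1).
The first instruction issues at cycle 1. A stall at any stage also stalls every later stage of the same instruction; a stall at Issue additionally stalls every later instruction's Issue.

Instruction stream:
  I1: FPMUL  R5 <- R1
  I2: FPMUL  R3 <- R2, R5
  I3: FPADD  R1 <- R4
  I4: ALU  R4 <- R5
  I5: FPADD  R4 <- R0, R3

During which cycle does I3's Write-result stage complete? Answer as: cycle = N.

cycle = 15

c1: I1 issues→FPMUL
c2: I1 reads
c7: I1 exec-done
c8: I1 writes R5
c9: I2 issues→FPMUL
c10: I2 reads, I3 issues→FPADD
c11: I3 reads, I4 issues→ALU
c12: I4 reads
c13: I4 exec-done
c14: I3 exec-done, I4 writes R4
c15: I2 exec-done, I3 writes R1
c16: I2 writes R3, I5 issues→FPADD
c17: I5 reads
c20: I5 exec-done
c21: I5 writes R4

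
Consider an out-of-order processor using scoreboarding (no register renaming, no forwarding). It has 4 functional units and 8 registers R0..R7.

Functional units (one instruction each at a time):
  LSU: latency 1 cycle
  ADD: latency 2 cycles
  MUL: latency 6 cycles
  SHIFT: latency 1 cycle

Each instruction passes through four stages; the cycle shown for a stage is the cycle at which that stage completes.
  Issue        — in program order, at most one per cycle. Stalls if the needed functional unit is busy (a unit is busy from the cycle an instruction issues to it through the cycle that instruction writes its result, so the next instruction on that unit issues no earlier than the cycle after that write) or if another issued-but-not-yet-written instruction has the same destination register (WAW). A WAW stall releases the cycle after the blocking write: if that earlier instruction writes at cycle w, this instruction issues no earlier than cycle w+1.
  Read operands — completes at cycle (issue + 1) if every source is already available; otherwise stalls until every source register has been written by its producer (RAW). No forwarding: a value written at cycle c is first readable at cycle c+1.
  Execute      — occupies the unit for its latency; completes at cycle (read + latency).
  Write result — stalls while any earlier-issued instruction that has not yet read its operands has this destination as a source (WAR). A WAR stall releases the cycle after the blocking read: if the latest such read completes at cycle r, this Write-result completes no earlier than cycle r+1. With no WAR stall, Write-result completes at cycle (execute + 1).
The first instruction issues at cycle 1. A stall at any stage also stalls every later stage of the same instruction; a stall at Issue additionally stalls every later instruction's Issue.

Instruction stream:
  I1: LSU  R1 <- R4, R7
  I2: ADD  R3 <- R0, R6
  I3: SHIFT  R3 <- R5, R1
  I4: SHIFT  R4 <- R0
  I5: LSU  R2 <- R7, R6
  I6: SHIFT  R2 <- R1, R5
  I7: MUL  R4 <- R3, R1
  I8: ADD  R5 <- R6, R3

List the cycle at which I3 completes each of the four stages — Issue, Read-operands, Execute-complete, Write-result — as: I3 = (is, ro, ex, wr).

I3 = (7, 8, 9, 10)

I1 -> (1, 2, 3, 4)
I2 -> (2, 3, 5, 6)
I3 -> (7, 8, 9, 10)  // WAW R3: wait I2 write@6
I4 -> (11, 12, 13, 14)  // struct: SHIFT busy until I3 writes@10
I5 -> (12, 13, 14, 15)
I6 -> (16, 17, 18, 19)  // WAW R2: wait I5 write@15
I7 -> (17, 18, 24, 25)
I8 -> (18, 19, 21, 22)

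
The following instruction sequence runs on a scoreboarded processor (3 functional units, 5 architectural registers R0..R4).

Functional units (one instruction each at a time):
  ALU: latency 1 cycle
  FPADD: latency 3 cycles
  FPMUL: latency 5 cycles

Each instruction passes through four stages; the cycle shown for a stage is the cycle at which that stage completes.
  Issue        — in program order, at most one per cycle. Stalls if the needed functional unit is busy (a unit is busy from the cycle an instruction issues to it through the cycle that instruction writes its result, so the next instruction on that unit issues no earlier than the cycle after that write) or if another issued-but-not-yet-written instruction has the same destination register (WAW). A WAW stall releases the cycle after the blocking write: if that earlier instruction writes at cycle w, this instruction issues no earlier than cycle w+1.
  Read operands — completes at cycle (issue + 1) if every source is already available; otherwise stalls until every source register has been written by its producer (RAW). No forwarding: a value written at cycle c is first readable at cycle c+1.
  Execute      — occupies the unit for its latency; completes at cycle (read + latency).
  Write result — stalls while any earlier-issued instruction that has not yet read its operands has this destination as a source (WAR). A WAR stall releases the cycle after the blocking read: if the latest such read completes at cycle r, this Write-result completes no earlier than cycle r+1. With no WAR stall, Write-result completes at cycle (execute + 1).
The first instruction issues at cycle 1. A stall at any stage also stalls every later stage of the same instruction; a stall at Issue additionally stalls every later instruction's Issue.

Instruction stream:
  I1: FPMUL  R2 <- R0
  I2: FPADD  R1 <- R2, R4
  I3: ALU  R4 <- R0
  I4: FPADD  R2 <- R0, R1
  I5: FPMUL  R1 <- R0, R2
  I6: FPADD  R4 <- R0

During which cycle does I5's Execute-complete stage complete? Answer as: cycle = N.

  I1 | 1 | 2 | 7 | 8
  I2 | 2 | 9 | 12 | 13   RAW R2: wait I1 write@8
  I3 | 3 | 4 | 5 | 10   WAR R4: wait I2 read@9
  I4 | 14 | 15 | 18 | 19   struct: FPADD busy until I2 writes@13
  I5 | 15 | 20 | 25 | 26   RAW R2: wait I4 write@19
  I6 | 20 | 21 | 24 | 25   struct: FPADD busy until I4 writes@19

cycle = 25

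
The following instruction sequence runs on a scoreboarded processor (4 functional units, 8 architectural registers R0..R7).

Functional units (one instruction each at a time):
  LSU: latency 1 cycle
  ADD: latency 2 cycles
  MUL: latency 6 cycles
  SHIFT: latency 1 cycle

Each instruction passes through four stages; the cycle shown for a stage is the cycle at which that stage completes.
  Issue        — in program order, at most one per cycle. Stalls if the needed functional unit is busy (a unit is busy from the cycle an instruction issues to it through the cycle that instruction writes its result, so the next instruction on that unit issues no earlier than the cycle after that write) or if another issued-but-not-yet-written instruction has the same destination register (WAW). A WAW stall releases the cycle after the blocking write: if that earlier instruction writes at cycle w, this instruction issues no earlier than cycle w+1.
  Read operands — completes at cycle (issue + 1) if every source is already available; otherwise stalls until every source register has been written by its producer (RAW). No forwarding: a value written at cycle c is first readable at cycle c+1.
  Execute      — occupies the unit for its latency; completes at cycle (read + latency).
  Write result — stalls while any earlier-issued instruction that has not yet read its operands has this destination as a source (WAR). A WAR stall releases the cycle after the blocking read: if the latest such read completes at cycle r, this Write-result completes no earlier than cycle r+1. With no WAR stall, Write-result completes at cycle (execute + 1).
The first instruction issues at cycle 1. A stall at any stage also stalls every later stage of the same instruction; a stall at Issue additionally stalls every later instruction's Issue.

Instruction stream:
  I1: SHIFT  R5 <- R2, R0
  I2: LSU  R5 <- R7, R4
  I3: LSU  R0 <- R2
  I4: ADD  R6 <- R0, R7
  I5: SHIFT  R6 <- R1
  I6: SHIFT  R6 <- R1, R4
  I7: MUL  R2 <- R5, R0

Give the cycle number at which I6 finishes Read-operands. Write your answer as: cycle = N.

cycle = 22

[1] I1 issues→SHIFT
[2] I1 reads
[3] I1 exec-done
[4] I1 writes R5
[5] I2 issues→LSU
[6] I2 reads
[7] I2 exec-done
[8] I2 writes R5
[9] I3 issues→LSU
[10] I3 reads | I4 issues→ADD
[11] I3 exec-done
[12] I3 writes R0
[13] I4 reads
[15] I4 exec-done
[16] I4 writes R6
[17] I5 issues→SHIFT
[18] I5 reads
[19] I5 exec-done
[20] I5 writes R6
[21] I6 issues→SHIFT
[22] I6 reads | I7 issues→MUL
[23] I6 exec-done | I7 reads
[24] I6 writes R6
[29] I7 exec-done
[30] I7 writes R2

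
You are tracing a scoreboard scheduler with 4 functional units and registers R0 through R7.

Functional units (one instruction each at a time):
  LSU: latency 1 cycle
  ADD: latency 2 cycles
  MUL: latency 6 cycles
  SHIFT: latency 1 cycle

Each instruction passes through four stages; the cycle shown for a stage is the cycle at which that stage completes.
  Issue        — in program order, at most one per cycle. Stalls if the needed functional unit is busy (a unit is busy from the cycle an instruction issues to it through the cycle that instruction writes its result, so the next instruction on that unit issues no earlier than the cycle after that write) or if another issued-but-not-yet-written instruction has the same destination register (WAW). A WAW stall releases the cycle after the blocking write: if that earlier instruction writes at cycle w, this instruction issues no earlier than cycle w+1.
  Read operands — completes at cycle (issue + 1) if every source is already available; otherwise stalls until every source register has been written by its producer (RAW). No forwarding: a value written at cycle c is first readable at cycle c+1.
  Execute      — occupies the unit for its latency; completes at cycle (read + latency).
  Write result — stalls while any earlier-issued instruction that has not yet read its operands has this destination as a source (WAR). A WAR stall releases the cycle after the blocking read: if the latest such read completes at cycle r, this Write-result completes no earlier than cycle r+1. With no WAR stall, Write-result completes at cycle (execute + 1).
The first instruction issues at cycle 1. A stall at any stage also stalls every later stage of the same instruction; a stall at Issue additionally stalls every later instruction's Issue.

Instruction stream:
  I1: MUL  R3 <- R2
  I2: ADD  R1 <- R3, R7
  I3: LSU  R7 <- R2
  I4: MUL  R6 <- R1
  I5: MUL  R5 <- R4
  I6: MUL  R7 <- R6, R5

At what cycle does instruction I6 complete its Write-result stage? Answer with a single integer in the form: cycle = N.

c1: I1→MUL
c2: I1 RO, I2→ADD
c3: I3→LSU
c4: I3 RO
c5: I3 EX
c8: I1 EX
c9: I1 WR R3
c10: I2 RO, I4→MUL
c11: I3 WR R7
c12: I2 EX
c13: I2 WR R1
c14: I4 RO
c20: I4 EX
c21: I4 WR R6
c22: I5→MUL
c23: I5 RO
c29: I5 EX
c30: I5 WR R5
c31: I6→MUL
c32: I6 RO
c38: I6 EX
c39: I6 WR R7

cycle = 39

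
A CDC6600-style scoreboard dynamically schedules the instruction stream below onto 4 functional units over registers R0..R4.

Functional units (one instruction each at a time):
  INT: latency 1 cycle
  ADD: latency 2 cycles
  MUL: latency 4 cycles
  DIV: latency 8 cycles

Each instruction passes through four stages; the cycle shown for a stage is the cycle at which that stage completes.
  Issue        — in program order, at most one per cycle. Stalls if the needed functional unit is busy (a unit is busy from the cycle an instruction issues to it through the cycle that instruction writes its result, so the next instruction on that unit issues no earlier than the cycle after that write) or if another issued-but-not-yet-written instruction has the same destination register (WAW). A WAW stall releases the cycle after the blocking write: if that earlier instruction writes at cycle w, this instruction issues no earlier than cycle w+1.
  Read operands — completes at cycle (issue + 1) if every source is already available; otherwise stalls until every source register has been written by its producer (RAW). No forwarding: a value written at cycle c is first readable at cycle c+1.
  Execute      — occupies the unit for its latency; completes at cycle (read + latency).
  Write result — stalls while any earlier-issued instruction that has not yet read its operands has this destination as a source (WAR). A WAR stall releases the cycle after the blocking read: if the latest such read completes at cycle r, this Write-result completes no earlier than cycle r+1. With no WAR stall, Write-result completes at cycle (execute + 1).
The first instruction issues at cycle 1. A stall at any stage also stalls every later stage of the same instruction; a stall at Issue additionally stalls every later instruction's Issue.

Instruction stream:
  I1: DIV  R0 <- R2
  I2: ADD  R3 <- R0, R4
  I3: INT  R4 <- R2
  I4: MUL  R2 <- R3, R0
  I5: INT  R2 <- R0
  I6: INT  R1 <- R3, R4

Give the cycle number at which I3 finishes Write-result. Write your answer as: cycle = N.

I1: IS=1 RO=2 EX=10 WR=11
I2: IS=2 RO=12 EX=14 WR=15  [RAW R0: wait I1 write@11]
I3: IS=3 RO=4 EX=5 WR=13  [WAR R4: wait I2 read@12]
I4: IS=4 RO=16 EX=20 WR=21  [RAW R3: wait I2 write@15]
I5: IS=22 RO=23 EX=24 WR=25  [WAW R2: wait I4 write@21]
I6: IS=26 RO=27 EX=28 WR=29  [struct: INT busy until I5 writes@25]

cycle = 13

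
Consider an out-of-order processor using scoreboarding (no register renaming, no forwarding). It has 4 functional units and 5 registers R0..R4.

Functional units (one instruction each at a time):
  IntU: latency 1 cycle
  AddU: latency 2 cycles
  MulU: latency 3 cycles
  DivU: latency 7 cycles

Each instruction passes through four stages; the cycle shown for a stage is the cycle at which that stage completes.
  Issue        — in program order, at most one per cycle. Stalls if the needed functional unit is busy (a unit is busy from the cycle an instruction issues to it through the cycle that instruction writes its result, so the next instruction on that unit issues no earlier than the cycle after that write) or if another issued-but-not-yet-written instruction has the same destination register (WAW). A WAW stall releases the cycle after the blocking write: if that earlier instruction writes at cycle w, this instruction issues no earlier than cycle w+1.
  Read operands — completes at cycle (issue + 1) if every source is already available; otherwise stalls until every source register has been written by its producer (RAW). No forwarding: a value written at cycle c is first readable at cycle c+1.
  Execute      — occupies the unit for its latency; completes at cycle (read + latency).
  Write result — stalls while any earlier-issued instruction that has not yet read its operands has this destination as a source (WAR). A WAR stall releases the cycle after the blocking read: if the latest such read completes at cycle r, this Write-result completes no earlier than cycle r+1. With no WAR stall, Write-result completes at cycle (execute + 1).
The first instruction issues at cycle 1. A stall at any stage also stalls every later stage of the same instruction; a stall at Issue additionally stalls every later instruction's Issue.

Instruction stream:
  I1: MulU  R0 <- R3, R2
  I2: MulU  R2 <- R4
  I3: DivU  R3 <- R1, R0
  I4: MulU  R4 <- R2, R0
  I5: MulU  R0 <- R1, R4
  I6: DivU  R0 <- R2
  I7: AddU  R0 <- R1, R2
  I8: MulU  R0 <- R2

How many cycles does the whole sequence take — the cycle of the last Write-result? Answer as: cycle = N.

  I1 | 1 | 2 | 5 | 6
  I2 | 7 | 8 | 11 | 12   struct: MulU busy until I1 writes@6
  I3 | 8 | 9 | 16 | 17
  I4 | 13 | 14 | 17 | 18   struct: MulU busy until I2 writes@12
  I5 | 19 | 20 | 23 | 24   struct: MulU busy until I4 writes@18
  I6 | 25 | 26 | 33 | 34   WAW R0: wait I5 write@24
  I7 | 35 | 36 | 38 | 39   WAW R0: wait I6 write@34
  I8 | 40 | 41 | 44 | 45   WAW R0: wait I7 write@39

cycle = 45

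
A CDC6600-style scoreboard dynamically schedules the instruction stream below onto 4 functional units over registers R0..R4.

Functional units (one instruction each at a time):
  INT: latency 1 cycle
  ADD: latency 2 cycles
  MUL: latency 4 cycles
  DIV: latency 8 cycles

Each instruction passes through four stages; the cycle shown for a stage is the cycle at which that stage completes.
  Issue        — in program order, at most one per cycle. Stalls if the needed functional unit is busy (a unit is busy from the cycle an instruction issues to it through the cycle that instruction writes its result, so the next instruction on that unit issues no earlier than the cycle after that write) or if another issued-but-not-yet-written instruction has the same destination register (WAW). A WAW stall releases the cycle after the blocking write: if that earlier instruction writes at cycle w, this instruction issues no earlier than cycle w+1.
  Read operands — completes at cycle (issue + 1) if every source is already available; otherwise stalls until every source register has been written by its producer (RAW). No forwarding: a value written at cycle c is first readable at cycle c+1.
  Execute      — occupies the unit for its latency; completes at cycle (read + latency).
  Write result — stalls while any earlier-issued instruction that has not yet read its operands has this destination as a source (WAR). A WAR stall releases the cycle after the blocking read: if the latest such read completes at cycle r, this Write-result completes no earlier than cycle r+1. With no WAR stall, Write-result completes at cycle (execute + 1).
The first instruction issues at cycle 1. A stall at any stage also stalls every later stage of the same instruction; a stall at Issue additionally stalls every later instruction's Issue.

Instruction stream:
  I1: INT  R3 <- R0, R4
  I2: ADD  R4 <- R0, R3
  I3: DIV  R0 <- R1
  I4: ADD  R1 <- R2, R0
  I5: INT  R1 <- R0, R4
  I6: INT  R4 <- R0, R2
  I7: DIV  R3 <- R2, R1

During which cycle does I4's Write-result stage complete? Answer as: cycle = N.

I1  is:1  ro:2  ex:3  wr:4
I2  is:2  ro:5  ex:7  wr:8  — RAW R3: wait I1 write@4
I3  is:3  ro:4  ex:12  wr:13
I4  is:9  ro:14  ex:16  wr:17  — struct: ADD busy until I2 writes@8, RAW R0: wait I3 write@13
I5  is:18  ro:19  ex:20  wr:21  — WAW R1: wait I4 write@17
I6  is:22  ro:23  ex:24  wr:25  — struct: INT busy until I5 writes@21
I7  is:23  ro:24  ex:32  wr:33

cycle = 17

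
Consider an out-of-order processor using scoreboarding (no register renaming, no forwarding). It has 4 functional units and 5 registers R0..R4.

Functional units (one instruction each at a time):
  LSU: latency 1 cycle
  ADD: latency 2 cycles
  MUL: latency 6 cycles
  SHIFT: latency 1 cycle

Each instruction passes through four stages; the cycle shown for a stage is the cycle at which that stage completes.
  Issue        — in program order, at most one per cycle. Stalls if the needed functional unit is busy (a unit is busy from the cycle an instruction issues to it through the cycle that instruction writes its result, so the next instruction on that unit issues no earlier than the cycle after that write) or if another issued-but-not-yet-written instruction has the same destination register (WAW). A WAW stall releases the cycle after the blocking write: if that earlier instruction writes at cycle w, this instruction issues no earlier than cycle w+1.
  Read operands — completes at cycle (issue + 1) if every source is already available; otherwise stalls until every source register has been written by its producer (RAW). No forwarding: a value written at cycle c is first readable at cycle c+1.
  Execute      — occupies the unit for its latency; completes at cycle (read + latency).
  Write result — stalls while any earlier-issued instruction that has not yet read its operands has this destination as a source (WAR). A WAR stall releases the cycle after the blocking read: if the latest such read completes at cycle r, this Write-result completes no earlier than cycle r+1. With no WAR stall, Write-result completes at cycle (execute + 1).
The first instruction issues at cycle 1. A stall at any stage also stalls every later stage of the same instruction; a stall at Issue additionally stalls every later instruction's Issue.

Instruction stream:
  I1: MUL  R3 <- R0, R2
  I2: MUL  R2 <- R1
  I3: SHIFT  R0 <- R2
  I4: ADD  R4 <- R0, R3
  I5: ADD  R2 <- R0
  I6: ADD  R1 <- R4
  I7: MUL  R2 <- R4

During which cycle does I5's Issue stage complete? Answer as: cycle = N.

cycle = 26

1) issue 1, read 2, done 8, write 9
2) issue 10, read 11, done 17, write 18  <struct: MUL busy until I1 writes@9>
3) issue 11, read 19, done 20, write 21  <RAW R2: wait I2 write@18>
4) issue 12, read 22, done 24, write 25  <RAW R0: wait I3 write@21>
5) issue 26, read 27, done 29, write 30  <struct: ADD busy until I4 writes@25>
6) issue 31, read 32, done 34, write 35  <struct: ADD busy until I5 writes@30>
7) issue 32, read 33, done 39, write 40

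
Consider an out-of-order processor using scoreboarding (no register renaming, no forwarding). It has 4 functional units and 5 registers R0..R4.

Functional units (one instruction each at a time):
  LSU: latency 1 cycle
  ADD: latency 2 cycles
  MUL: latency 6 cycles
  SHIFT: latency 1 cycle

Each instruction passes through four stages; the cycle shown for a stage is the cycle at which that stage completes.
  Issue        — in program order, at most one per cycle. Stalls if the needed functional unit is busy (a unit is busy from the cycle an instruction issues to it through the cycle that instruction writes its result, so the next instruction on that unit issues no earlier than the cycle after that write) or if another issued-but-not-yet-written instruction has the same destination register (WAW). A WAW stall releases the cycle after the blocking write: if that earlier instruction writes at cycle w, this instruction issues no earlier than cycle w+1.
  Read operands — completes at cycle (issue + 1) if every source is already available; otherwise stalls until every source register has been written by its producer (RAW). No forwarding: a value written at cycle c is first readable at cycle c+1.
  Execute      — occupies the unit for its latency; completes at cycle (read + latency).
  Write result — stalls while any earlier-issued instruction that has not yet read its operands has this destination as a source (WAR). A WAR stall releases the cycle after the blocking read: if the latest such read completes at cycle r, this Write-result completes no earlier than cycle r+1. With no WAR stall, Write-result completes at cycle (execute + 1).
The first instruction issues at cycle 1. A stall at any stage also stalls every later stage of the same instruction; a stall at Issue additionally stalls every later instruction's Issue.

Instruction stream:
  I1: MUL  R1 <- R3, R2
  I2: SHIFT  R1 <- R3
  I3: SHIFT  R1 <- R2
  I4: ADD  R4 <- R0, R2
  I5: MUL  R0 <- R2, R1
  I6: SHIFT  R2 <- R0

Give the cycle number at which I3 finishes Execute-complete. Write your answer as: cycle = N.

cycle = 16

cycle 1: I1→MUL
cycle 2: I1 RO
cycle 8: I1 EX
cycle 9: I1 WR R1
cycle 10: I2→SHIFT
cycle 11: I2 RO
cycle 12: I2 EX
cycle 13: I2 WR R1
cycle 14: I3→SHIFT
cycle 15: I3 RO · I4→ADD
cycle 16: I3 EX · I4 RO · I5→MUL
cycle 17: I3 WR R1
cycle 18: I4 EX · I5 RO · I6→SHIFT
cycle 19: I4 WR R4
cycle 24: I5 EX
cycle 25: I5 WR R0
cycle 26: I6 RO
cycle 27: I6 EX
cycle 28: I6 WR R2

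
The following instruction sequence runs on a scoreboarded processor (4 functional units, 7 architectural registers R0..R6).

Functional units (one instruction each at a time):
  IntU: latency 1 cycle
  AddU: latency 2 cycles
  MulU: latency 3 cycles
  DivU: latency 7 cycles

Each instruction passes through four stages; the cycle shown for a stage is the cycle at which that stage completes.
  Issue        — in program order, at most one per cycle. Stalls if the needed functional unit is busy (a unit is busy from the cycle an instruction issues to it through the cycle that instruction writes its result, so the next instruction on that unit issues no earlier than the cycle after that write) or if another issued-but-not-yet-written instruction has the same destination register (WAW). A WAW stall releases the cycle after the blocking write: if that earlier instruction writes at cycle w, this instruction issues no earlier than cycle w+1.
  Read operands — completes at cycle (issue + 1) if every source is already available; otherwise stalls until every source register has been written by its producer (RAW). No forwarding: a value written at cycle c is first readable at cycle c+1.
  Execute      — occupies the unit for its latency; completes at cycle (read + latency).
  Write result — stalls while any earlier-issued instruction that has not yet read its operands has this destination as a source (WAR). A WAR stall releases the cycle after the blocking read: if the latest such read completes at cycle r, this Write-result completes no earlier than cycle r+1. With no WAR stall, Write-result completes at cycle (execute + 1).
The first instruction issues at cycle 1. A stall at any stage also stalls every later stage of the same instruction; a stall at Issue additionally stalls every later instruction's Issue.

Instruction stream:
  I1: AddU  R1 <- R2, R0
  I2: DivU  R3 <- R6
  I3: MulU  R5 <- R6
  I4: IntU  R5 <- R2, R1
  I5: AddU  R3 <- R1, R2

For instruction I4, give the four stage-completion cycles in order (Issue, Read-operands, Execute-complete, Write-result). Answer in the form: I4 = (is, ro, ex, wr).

I4 = (9, 10, 11, 12)

1) issue 1, read 2, done 4, write 5
2) issue 2, read 3, done 10, write 11
3) issue 3, read 4, done 7, write 8
4) issue 9, read 10, done 11, write 12  <WAW R5: wait I3 write@8>
5) issue 12, read 13, done 15, write 16  <WAW R3: wait I2 write@11>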